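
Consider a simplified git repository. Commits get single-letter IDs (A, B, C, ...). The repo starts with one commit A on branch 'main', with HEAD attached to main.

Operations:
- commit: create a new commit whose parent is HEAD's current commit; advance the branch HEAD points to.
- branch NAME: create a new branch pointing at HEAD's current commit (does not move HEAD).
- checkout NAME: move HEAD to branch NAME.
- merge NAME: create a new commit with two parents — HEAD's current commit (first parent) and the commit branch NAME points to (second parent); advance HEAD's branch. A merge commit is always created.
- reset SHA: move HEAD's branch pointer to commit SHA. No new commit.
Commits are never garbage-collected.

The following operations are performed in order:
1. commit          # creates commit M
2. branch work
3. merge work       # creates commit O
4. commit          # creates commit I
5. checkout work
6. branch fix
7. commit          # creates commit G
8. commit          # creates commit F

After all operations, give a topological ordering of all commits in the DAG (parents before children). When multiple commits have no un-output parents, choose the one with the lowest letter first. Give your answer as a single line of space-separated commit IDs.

Answer: A M G F O I

Derivation:
After op 1 (commit): HEAD=main@M [main=M]
After op 2 (branch): HEAD=main@M [main=M work=M]
After op 3 (merge): HEAD=main@O [main=O work=M]
After op 4 (commit): HEAD=main@I [main=I work=M]
After op 5 (checkout): HEAD=work@M [main=I work=M]
After op 6 (branch): HEAD=work@M [fix=M main=I work=M]
After op 7 (commit): HEAD=work@G [fix=M main=I work=G]
After op 8 (commit): HEAD=work@F [fix=M main=I work=F]
commit A: parents=[]
commit F: parents=['G']
commit G: parents=['M']
commit I: parents=['O']
commit M: parents=['A']
commit O: parents=['M', 'M']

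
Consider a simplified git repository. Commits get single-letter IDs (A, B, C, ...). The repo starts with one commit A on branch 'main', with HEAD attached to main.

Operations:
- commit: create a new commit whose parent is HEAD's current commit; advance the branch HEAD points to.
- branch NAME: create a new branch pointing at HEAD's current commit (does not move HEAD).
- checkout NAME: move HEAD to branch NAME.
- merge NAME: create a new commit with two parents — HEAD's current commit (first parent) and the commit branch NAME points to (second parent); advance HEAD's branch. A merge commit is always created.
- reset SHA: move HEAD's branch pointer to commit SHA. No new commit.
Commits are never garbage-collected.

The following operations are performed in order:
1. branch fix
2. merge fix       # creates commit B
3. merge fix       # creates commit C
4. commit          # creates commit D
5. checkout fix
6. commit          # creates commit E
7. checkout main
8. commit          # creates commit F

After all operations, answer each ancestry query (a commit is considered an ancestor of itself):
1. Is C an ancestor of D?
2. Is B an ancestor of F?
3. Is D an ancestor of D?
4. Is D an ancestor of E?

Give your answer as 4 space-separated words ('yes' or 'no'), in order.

After op 1 (branch): HEAD=main@A [fix=A main=A]
After op 2 (merge): HEAD=main@B [fix=A main=B]
After op 3 (merge): HEAD=main@C [fix=A main=C]
After op 4 (commit): HEAD=main@D [fix=A main=D]
After op 5 (checkout): HEAD=fix@A [fix=A main=D]
After op 6 (commit): HEAD=fix@E [fix=E main=D]
After op 7 (checkout): HEAD=main@D [fix=E main=D]
After op 8 (commit): HEAD=main@F [fix=E main=F]
ancestors(D) = {A,B,C,D}; C in? yes
ancestors(F) = {A,B,C,D,F}; B in? yes
ancestors(D) = {A,B,C,D}; D in? yes
ancestors(E) = {A,E}; D in? no

Answer: yes yes yes no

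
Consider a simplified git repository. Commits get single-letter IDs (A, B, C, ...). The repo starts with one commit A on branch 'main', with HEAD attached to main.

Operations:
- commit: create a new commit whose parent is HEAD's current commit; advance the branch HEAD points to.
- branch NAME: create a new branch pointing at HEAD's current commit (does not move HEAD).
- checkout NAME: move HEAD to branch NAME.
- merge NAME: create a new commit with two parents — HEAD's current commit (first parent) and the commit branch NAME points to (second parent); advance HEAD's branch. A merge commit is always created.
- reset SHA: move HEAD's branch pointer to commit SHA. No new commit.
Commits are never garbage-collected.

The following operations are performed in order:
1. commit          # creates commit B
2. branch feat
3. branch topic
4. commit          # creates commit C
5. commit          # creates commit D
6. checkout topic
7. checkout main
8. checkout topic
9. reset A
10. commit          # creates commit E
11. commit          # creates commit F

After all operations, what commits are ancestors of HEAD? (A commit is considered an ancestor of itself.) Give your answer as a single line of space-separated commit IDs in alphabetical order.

Answer: A E F

Derivation:
After op 1 (commit): HEAD=main@B [main=B]
After op 2 (branch): HEAD=main@B [feat=B main=B]
After op 3 (branch): HEAD=main@B [feat=B main=B topic=B]
After op 4 (commit): HEAD=main@C [feat=B main=C topic=B]
After op 5 (commit): HEAD=main@D [feat=B main=D topic=B]
After op 6 (checkout): HEAD=topic@B [feat=B main=D topic=B]
After op 7 (checkout): HEAD=main@D [feat=B main=D topic=B]
After op 8 (checkout): HEAD=topic@B [feat=B main=D topic=B]
After op 9 (reset): HEAD=topic@A [feat=B main=D topic=A]
After op 10 (commit): HEAD=topic@E [feat=B main=D topic=E]
After op 11 (commit): HEAD=topic@F [feat=B main=D topic=F]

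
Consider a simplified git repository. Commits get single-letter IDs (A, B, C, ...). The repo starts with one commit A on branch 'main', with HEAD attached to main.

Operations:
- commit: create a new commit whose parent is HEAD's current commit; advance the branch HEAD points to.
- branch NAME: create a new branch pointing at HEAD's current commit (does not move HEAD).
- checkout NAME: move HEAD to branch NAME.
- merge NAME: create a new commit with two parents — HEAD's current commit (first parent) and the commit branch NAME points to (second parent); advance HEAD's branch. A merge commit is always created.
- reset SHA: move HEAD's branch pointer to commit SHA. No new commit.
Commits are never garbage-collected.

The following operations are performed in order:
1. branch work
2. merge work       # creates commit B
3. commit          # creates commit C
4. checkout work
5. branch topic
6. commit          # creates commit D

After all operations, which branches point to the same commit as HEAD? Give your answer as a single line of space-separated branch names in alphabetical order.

After op 1 (branch): HEAD=main@A [main=A work=A]
After op 2 (merge): HEAD=main@B [main=B work=A]
After op 3 (commit): HEAD=main@C [main=C work=A]
After op 4 (checkout): HEAD=work@A [main=C work=A]
After op 5 (branch): HEAD=work@A [main=C topic=A work=A]
After op 6 (commit): HEAD=work@D [main=C topic=A work=D]

Answer: work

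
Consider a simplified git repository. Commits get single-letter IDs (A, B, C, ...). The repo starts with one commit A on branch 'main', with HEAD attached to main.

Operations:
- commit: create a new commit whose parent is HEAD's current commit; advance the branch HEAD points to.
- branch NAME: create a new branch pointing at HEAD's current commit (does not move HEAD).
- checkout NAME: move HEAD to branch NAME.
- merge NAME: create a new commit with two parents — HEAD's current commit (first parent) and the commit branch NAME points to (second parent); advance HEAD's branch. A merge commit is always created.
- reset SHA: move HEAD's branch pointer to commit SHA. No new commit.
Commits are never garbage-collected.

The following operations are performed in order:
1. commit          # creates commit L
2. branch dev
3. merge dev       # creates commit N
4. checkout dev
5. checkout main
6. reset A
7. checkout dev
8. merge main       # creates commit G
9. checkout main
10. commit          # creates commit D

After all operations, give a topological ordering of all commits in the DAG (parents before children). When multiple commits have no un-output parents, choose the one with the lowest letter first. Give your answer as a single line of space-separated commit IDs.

After op 1 (commit): HEAD=main@L [main=L]
After op 2 (branch): HEAD=main@L [dev=L main=L]
After op 3 (merge): HEAD=main@N [dev=L main=N]
After op 4 (checkout): HEAD=dev@L [dev=L main=N]
After op 5 (checkout): HEAD=main@N [dev=L main=N]
After op 6 (reset): HEAD=main@A [dev=L main=A]
After op 7 (checkout): HEAD=dev@L [dev=L main=A]
After op 8 (merge): HEAD=dev@G [dev=G main=A]
After op 9 (checkout): HEAD=main@A [dev=G main=A]
After op 10 (commit): HEAD=main@D [dev=G main=D]
commit A: parents=[]
commit D: parents=['A']
commit G: parents=['L', 'A']
commit L: parents=['A']
commit N: parents=['L', 'L']

Answer: A D L G N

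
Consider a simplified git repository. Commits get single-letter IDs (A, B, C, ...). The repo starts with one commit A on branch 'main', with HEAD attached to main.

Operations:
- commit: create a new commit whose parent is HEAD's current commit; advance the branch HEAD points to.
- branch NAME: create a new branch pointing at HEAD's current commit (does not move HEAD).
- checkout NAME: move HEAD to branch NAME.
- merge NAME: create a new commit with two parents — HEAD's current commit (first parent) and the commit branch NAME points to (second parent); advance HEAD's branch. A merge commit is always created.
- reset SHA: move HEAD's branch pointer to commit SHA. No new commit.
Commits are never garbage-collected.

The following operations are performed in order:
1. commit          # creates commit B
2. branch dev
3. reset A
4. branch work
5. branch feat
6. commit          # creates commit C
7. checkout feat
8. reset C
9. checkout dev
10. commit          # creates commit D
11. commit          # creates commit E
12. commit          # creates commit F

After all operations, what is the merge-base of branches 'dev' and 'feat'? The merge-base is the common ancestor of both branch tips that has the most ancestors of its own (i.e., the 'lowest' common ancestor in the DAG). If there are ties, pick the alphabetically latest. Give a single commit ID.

Answer: A

Derivation:
After op 1 (commit): HEAD=main@B [main=B]
After op 2 (branch): HEAD=main@B [dev=B main=B]
After op 3 (reset): HEAD=main@A [dev=B main=A]
After op 4 (branch): HEAD=main@A [dev=B main=A work=A]
After op 5 (branch): HEAD=main@A [dev=B feat=A main=A work=A]
After op 6 (commit): HEAD=main@C [dev=B feat=A main=C work=A]
After op 7 (checkout): HEAD=feat@A [dev=B feat=A main=C work=A]
After op 8 (reset): HEAD=feat@C [dev=B feat=C main=C work=A]
After op 9 (checkout): HEAD=dev@B [dev=B feat=C main=C work=A]
After op 10 (commit): HEAD=dev@D [dev=D feat=C main=C work=A]
After op 11 (commit): HEAD=dev@E [dev=E feat=C main=C work=A]
After op 12 (commit): HEAD=dev@F [dev=F feat=C main=C work=A]
ancestors(dev=F): ['A', 'B', 'D', 'E', 'F']
ancestors(feat=C): ['A', 'C']
common: ['A']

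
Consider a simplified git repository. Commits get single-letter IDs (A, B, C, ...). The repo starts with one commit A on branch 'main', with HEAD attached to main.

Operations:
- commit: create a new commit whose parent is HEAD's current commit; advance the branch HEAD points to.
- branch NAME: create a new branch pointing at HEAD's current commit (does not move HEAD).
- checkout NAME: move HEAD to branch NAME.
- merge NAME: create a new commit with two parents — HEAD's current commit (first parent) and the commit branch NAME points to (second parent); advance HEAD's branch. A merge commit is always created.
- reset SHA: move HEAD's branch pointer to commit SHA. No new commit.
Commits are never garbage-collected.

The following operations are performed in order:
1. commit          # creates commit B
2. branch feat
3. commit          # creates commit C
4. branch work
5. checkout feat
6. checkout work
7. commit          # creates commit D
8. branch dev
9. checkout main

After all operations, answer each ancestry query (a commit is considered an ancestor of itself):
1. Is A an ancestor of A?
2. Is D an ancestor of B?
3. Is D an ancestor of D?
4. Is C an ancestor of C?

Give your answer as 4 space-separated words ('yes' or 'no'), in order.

Answer: yes no yes yes

Derivation:
After op 1 (commit): HEAD=main@B [main=B]
After op 2 (branch): HEAD=main@B [feat=B main=B]
After op 3 (commit): HEAD=main@C [feat=B main=C]
After op 4 (branch): HEAD=main@C [feat=B main=C work=C]
After op 5 (checkout): HEAD=feat@B [feat=B main=C work=C]
After op 6 (checkout): HEAD=work@C [feat=B main=C work=C]
After op 7 (commit): HEAD=work@D [feat=B main=C work=D]
After op 8 (branch): HEAD=work@D [dev=D feat=B main=C work=D]
After op 9 (checkout): HEAD=main@C [dev=D feat=B main=C work=D]
ancestors(A) = {A}; A in? yes
ancestors(B) = {A,B}; D in? no
ancestors(D) = {A,B,C,D}; D in? yes
ancestors(C) = {A,B,C}; C in? yes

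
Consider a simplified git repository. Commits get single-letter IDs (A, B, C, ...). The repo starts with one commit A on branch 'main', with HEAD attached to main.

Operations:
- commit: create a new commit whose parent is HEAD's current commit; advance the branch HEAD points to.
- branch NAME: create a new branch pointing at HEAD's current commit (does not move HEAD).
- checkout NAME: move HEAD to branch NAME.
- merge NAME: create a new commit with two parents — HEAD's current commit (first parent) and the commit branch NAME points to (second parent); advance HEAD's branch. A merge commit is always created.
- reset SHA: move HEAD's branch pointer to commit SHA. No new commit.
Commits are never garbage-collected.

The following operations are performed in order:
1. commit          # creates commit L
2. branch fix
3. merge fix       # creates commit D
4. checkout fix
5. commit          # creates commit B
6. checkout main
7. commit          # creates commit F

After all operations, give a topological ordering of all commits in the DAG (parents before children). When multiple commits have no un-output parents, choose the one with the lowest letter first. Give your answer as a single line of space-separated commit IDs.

Answer: A L B D F

Derivation:
After op 1 (commit): HEAD=main@L [main=L]
After op 2 (branch): HEAD=main@L [fix=L main=L]
After op 3 (merge): HEAD=main@D [fix=L main=D]
After op 4 (checkout): HEAD=fix@L [fix=L main=D]
After op 5 (commit): HEAD=fix@B [fix=B main=D]
After op 6 (checkout): HEAD=main@D [fix=B main=D]
After op 7 (commit): HEAD=main@F [fix=B main=F]
commit A: parents=[]
commit B: parents=['L']
commit D: parents=['L', 'L']
commit F: parents=['D']
commit L: parents=['A']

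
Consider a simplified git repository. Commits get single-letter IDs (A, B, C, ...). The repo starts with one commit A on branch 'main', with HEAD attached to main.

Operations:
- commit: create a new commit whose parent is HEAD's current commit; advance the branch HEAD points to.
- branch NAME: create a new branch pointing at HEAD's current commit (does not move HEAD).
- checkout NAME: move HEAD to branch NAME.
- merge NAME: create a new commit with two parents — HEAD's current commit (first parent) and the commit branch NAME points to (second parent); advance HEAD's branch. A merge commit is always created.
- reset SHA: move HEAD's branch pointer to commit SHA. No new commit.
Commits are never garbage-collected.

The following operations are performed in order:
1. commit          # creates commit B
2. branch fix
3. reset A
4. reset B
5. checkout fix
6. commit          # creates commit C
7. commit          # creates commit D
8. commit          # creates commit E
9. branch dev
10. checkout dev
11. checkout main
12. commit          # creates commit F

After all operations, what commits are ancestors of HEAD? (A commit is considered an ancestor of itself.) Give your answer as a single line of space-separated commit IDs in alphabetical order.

After op 1 (commit): HEAD=main@B [main=B]
After op 2 (branch): HEAD=main@B [fix=B main=B]
After op 3 (reset): HEAD=main@A [fix=B main=A]
After op 4 (reset): HEAD=main@B [fix=B main=B]
After op 5 (checkout): HEAD=fix@B [fix=B main=B]
After op 6 (commit): HEAD=fix@C [fix=C main=B]
After op 7 (commit): HEAD=fix@D [fix=D main=B]
After op 8 (commit): HEAD=fix@E [fix=E main=B]
After op 9 (branch): HEAD=fix@E [dev=E fix=E main=B]
After op 10 (checkout): HEAD=dev@E [dev=E fix=E main=B]
After op 11 (checkout): HEAD=main@B [dev=E fix=E main=B]
After op 12 (commit): HEAD=main@F [dev=E fix=E main=F]

Answer: A B F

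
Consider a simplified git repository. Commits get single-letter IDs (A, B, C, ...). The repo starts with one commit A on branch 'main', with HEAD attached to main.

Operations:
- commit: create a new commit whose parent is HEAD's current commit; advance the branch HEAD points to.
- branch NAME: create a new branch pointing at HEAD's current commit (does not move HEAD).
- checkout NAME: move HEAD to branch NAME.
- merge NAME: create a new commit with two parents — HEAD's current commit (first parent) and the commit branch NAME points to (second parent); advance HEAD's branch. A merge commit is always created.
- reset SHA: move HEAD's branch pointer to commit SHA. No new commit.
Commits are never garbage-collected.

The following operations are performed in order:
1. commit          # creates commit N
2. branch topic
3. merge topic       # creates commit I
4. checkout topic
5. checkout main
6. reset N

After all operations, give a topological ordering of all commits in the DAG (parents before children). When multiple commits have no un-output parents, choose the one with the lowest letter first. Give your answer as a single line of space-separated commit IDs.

After op 1 (commit): HEAD=main@N [main=N]
After op 2 (branch): HEAD=main@N [main=N topic=N]
After op 3 (merge): HEAD=main@I [main=I topic=N]
After op 4 (checkout): HEAD=topic@N [main=I topic=N]
After op 5 (checkout): HEAD=main@I [main=I topic=N]
After op 6 (reset): HEAD=main@N [main=N topic=N]
commit A: parents=[]
commit I: parents=['N', 'N']
commit N: parents=['A']

Answer: A N I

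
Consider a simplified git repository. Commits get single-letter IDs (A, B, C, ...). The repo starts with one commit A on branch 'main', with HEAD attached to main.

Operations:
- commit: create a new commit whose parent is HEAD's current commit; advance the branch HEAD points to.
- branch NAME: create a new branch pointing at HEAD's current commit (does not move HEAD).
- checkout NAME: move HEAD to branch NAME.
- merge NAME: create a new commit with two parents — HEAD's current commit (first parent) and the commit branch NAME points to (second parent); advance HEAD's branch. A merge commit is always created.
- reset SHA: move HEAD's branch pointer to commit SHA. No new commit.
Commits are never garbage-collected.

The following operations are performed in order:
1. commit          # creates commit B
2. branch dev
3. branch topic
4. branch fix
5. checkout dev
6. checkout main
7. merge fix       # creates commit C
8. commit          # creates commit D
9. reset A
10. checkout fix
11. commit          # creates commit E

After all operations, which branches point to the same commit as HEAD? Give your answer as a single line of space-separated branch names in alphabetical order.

After op 1 (commit): HEAD=main@B [main=B]
After op 2 (branch): HEAD=main@B [dev=B main=B]
After op 3 (branch): HEAD=main@B [dev=B main=B topic=B]
After op 4 (branch): HEAD=main@B [dev=B fix=B main=B topic=B]
After op 5 (checkout): HEAD=dev@B [dev=B fix=B main=B topic=B]
After op 6 (checkout): HEAD=main@B [dev=B fix=B main=B topic=B]
After op 7 (merge): HEAD=main@C [dev=B fix=B main=C topic=B]
After op 8 (commit): HEAD=main@D [dev=B fix=B main=D topic=B]
After op 9 (reset): HEAD=main@A [dev=B fix=B main=A topic=B]
After op 10 (checkout): HEAD=fix@B [dev=B fix=B main=A topic=B]
After op 11 (commit): HEAD=fix@E [dev=B fix=E main=A topic=B]

Answer: fix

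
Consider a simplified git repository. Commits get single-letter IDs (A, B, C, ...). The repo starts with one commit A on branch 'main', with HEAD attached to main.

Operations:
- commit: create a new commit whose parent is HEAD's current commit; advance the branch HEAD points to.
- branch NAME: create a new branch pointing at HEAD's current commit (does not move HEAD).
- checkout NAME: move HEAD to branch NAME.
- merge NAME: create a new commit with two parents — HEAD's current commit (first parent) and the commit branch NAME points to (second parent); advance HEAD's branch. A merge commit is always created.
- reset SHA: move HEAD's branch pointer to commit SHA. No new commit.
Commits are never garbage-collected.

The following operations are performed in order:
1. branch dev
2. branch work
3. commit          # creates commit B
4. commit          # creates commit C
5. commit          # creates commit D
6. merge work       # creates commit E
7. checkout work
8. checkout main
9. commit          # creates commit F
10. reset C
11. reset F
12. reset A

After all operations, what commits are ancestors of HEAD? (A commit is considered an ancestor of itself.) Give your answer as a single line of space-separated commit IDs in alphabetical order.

After op 1 (branch): HEAD=main@A [dev=A main=A]
After op 2 (branch): HEAD=main@A [dev=A main=A work=A]
After op 3 (commit): HEAD=main@B [dev=A main=B work=A]
After op 4 (commit): HEAD=main@C [dev=A main=C work=A]
After op 5 (commit): HEAD=main@D [dev=A main=D work=A]
After op 6 (merge): HEAD=main@E [dev=A main=E work=A]
After op 7 (checkout): HEAD=work@A [dev=A main=E work=A]
After op 8 (checkout): HEAD=main@E [dev=A main=E work=A]
After op 9 (commit): HEAD=main@F [dev=A main=F work=A]
After op 10 (reset): HEAD=main@C [dev=A main=C work=A]
After op 11 (reset): HEAD=main@F [dev=A main=F work=A]
After op 12 (reset): HEAD=main@A [dev=A main=A work=A]

Answer: A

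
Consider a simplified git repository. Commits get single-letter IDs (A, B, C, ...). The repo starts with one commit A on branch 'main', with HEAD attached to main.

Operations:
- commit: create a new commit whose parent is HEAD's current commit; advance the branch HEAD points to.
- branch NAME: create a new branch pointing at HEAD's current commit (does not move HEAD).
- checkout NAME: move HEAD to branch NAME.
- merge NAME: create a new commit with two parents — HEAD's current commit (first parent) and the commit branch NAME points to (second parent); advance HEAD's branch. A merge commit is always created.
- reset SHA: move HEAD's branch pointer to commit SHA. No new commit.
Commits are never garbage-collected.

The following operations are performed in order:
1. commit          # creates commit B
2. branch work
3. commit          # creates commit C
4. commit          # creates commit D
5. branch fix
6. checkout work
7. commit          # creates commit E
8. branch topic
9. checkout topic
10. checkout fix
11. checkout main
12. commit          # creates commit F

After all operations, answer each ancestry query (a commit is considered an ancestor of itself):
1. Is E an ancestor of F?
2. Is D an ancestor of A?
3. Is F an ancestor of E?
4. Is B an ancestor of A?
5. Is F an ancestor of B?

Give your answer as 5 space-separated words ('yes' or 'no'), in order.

After op 1 (commit): HEAD=main@B [main=B]
After op 2 (branch): HEAD=main@B [main=B work=B]
After op 3 (commit): HEAD=main@C [main=C work=B]
After op 4 (commit): HEAD=main@D [main=D work=B]
After op 5 (branch): HEAD=main@D [fix=D main=D work=B]
After op 6 (checkout): HEAD=work@B [fix=D main=D work=B]
After op 7 (commit): HEAD=work@E [fix=D main=D work=E]
After op 8 (branch): HEAD=work@E [fix=D main=D topic=E work=E]
After op 9 (checkout): HEAD=topic@E [fix=D main=D topic=E work=E]
After op 10 (checkout): HEAD=fix@D [fix=D main=D topic=E work=E]
After op 11 (checkout): HEAD=main@D [fix=D main=D topic=E work=E]
After op 12 (commit): HEAD=main@F [fix=D main=F topic=E work=E]
ancestors(F) = {A,B,C,D,F}; E in? no
ancestors(A) = {A}; D in? no
ancestors(E) = {A,B,E}; F in? no
ancestors(A) = {A}; B in? no
ancestors(B) = {A,B}; F in? no

Answer: no no no no no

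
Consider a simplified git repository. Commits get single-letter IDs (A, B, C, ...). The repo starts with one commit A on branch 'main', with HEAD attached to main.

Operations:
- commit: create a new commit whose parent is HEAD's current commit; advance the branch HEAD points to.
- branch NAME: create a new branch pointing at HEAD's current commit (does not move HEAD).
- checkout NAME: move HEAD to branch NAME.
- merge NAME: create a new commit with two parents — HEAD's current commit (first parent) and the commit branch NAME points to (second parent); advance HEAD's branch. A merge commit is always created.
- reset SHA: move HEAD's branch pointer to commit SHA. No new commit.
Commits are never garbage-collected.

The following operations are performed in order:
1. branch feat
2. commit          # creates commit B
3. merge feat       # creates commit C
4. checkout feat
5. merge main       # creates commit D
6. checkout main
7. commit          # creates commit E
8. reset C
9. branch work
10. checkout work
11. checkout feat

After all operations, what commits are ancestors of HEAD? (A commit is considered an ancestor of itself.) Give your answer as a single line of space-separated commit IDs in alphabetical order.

Answer: A B C D

Derivation:
After op 1 (branch): HEAD=main@A [feat=A main=A]
After op 2 (commit): HEAD=main@B [feat=A main=B]
After op 3 (merge): HEAD=main@C [feat=A main=C]
After op 4 (checkout): HEAD=feat@A [feat=A main=C]
After op 5 (merge): HEAD=feat@D [feat=D main=C]
After op 6 (checkout): HEAD=main@C [feat=D main=C]
After op 7 (commit): HEAD=main@E [feat=D main=E]
After op 8 (reset): HEAD=main@C [feat=D main=C]
After op 9 (branch): HEAD=main@C [feat=D main=C work=C]
After op 10 (checkout): HEAD=work@C [feat=D main=C work=C]
After op 11 (checkout): HEAD=feat@D [feat=D main=C work=C]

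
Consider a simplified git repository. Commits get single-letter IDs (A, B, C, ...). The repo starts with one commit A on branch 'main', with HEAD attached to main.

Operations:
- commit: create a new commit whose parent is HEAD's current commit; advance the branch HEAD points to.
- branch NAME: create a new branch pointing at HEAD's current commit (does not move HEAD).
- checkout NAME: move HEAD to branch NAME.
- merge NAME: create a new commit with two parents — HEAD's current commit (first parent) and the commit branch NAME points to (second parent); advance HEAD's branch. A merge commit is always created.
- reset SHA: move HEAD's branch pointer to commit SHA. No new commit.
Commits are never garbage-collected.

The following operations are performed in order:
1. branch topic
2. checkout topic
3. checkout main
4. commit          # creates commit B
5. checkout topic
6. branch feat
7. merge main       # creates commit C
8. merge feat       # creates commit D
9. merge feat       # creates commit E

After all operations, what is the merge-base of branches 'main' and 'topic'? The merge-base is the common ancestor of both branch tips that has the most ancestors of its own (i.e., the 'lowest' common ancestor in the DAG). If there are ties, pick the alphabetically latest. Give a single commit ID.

Answer: B

Derivation:
After op 1 (branch): HEAD=main@A [main=A topic=A]
After op 2 (checkout): HEAD=topic@A [main=A topic=A]
After op 3 (checkout): HEAD=main@A [main=A topic=A]
After op 4 (commit): HEAD=main@B [main=B topic=A]
After op 5 (checkout): HEAD=topic@A [main=B topic=A]
After op 6 (branch): HEAD=topic@A [feat=A main=B topic=A]
After op 7 (merge): HEAD=topic@C [feat=A main=B topic=C]
After op 8 (merge): HEAD=topic@D [feat=A main=B topic=D]
After op 9 (merge): HEAD=topic@E [feat=A main=B topic=E]
ancestors(main=B): ['A', 'B']
ancestors(topic=E): ['A', 'B', 'C', 'D', 'E']
common: ['A', 'B']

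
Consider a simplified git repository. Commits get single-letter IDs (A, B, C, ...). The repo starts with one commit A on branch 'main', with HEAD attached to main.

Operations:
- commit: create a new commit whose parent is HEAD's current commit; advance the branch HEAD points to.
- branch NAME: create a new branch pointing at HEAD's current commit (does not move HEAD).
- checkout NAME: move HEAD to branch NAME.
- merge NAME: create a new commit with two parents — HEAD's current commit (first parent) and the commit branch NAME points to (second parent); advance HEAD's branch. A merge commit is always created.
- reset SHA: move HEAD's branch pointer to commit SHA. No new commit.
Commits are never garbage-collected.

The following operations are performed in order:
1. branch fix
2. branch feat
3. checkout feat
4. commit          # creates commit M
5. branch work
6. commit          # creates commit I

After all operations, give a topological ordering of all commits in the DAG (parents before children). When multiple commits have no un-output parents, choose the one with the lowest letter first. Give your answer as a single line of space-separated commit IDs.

After op 1 (branch): HEAD=main@A [fix=A main=A]
After op 2 (branch): HEAD=main@A [feat=A fix=A main=A]
After op 3 (checkout): HEAD=feat@A [feat=A fix=A main=A]
After op 4 (commit): HEAD=feat@M [feat=M fix=A main=A]
After op 5 (branch): HEAD=feat@M [feat=M fix=A main=A work=M]
After op 6 (commit): HEAD=feat@I [feat=I fix=A main=A work=M]
commit A: parents=[]
commit I: parents=['M']
commit M: parents=['A']

Answer: A M I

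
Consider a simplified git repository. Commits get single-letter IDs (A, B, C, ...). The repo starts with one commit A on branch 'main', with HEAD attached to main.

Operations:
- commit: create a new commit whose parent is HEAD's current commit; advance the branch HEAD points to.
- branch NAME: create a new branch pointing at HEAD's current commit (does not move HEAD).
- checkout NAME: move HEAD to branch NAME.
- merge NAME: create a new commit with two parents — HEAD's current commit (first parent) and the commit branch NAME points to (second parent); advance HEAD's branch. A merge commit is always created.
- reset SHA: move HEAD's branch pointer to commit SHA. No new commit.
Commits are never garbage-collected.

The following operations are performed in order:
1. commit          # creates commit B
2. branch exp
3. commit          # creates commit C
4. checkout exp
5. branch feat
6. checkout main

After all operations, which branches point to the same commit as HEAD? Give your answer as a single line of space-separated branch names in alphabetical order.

Answer: main

Derivation:
After op 1 (commit): HEAD=main@B [main=B]
After op 2 (branch): HEAD=main@B [exp=B main=B]
After op 3 (commit): HEAD=main@C [exp=B main=C]
After op 4 (checkout): HEAD=exp@B [exp=B main=C]
After op 5 (branch): HEAD=exp@B [exp=B feat=B main=C]
After op 6 (checkout): HEAD=main@C [exp=B feat=B main=C]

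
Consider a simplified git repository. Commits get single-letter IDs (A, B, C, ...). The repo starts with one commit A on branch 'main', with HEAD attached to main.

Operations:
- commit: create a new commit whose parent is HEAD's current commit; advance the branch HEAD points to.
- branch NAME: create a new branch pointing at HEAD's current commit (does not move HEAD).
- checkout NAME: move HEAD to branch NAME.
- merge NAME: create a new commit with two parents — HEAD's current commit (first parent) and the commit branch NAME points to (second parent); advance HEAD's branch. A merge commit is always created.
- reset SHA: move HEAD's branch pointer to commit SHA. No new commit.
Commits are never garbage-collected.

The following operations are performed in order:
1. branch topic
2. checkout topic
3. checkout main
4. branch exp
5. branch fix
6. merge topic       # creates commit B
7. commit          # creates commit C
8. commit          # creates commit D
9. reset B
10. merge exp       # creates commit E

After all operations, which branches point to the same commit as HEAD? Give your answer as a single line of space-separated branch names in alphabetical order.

Answer: main

Derivation:
After op 1 (branch): HEAD=main@A [main=A topic=A]
After op 2 (checkout): HEAD=topic@A [main=A topic=A]
After op 3 (checkout): HEAD=main@A [main=A topic=A]
After op 4 (branch): HEAD=main@A [exp=A main=A topic=A]
After op 5 (branch): HEAD=main@A [exp=A fix=A main=A topic=A]
After op 6 (merge): HEAD=main@B [exp=A fix=A main=B topic=A]
After op 7 (commit): HEAD=main@C [exp=A fix=A main=C topic=A]
After op 8 (commit): HEAD=main@D [exp=A fix=A main=D topic=A]
After op 9 (reset): HEAD=main@B [exp=A fix=A main=B topic=A]
After op 10 (merge): HEAD=main@E [exp=A fix=A main=E topic=A]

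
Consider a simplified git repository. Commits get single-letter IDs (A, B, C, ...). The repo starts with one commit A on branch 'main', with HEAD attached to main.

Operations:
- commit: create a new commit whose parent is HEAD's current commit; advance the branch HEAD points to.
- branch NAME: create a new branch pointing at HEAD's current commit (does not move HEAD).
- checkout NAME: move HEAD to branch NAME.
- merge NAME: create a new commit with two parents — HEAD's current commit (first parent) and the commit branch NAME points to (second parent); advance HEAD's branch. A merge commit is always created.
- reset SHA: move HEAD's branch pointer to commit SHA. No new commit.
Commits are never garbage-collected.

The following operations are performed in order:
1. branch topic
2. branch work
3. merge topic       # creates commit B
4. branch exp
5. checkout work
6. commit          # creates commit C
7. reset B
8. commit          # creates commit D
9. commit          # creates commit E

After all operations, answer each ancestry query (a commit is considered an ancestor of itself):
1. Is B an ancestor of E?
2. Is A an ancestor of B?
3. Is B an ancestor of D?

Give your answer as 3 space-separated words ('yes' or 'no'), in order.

After op 1 (branch): HEAD=main@A [main=A topic=A]
After op 2 (branch): HEAD=main@A [main=A topic=A work=A]
After op 3 (merge): HEAD=main@B [main=B topic=A work=A]
After op 4 (branch): HEAD=main@B [exp=B main=B topic=A work=A]
After op 5 (checkout): HEAD=work@A [exp=B main=B topic=A work=A]
After op 6 (commit): HEAD=work@C [exp=B main=B topic=A work=C]
After op 7 (reset): HEAD=work@B [exp=B main=B topic=A work=B]
After op 8 (commit): HEAD=work@D [exp=B main=B topic=A work=D]
After op 9 (commit): HEAD=work@E [exp=B main=B topic=A work=E]
ancestors(E) = {A,B,D,E}; B in? yes
ancestors(B) = {A,B}; A in? yes
ancestors(D) = {A,B,D}; B in? yes

Answer: yes yes yes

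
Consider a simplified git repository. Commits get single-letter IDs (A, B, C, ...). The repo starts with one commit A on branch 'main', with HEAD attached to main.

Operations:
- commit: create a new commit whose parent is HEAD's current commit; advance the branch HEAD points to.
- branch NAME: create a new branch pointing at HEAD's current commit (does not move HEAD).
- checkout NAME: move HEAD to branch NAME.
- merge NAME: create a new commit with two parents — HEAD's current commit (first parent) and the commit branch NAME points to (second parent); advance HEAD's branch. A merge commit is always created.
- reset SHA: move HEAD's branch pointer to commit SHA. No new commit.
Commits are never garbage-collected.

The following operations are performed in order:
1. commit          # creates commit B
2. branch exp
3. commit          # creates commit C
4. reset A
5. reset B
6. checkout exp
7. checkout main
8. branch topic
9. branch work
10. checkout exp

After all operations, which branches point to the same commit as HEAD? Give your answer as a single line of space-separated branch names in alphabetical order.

Answer: exp main topic work

Derivation:
After op 1 (commit): HEAD=main@B [main=B]
After op 2 (branch): HEAD=main@B [exp=B main=B]
After op 3 (commit): HEAD=main@C [exp=B main=C]
After op 4 (reset): HEAD=main@A [exp=B main=A]
After op 5 (reset): HEAD=main@B [exp=B main=B]
After op 6 (checkout): HEAD=exp@B [exp=B main=B]
After op 7 (checkout): HEAD=main@B [exp=B main=B]
After op 8 (branch): HEAD=main@B [exp=B main=B topic=B]
After op 9 (branch): HEAD=main@B [exp=B main=B topic=B work=B]
After op 10 (checkout): HEAD=exp@B [exp=B main=B topic=B work=B]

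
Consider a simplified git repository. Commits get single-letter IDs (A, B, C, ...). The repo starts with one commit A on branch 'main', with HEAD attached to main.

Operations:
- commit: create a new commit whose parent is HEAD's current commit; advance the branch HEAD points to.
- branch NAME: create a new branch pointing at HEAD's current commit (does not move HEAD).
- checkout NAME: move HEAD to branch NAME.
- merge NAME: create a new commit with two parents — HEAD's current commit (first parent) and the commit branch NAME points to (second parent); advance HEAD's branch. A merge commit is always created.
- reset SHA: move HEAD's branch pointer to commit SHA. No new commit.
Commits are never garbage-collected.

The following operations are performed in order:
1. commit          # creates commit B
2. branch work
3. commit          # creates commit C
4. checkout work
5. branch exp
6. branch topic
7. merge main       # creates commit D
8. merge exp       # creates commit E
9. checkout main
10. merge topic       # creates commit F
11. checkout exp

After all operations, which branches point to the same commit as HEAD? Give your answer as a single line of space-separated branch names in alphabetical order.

Answer: exp topic

Derivation:
After op 1 (commit): HEAD=main@B [main=B]
After op 2 (branch): HEAD=main@B [main=B work=B]
After op 3 (commit): HEAD=main@C [main=C work=B]
After op 4 (checkout): HEAD=work@B [main=C work=B]
After op 5 (branch): HEAD=work@B [exp=B main=C work=B]
After op 6 (branch): HEAD=work@B [exp=B main=C topic=B work=B]
After op 7 (merge): HEAD=work@D [exp=B main=C topic=B work=D]
After op 8 (merge): HEAD=work@E [exp=B main=C topic=B work=E]
After op 9 (checkout): HEAD=main@C [exp=B main=C topic=B work=E]
After op 10 (merge): HEAD=main@F [exp=B main=F topic=B work=E]
After op 11 (checkout): HEAD=exp@B [exp=B main=F topic=B work=E]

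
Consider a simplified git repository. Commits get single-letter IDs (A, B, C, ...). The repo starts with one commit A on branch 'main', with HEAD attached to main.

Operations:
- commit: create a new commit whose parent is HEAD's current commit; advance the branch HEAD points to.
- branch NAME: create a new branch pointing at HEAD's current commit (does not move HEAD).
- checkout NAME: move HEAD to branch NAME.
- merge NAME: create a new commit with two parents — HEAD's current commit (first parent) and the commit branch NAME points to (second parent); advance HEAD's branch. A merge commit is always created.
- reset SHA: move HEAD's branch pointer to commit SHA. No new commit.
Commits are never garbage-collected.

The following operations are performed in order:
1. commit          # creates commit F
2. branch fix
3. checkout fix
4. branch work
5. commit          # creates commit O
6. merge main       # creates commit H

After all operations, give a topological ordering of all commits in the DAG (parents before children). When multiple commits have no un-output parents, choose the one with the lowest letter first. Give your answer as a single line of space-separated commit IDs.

After op 1 (commit): HEAD=main@F [main=F]
After op 2 (branch): HEAD=main@F [fix=F main=F]
After op 3 (checkout): HEAD=fix@F [fix=F main=F]
After op 4 (branch): HEAD=fix@F [fix=F main=F work=F]
After op 5 (commit): HEAD=fix@O [fix=O main=F work=F]
After op 6 (merge): HEAD=fix@H [fix=H main=F work=F]
commit A: parents=[]
commit F: parents=['A']
commit H: parents=['O', 'F']
commit O: parents=['F']

Answer: A F O H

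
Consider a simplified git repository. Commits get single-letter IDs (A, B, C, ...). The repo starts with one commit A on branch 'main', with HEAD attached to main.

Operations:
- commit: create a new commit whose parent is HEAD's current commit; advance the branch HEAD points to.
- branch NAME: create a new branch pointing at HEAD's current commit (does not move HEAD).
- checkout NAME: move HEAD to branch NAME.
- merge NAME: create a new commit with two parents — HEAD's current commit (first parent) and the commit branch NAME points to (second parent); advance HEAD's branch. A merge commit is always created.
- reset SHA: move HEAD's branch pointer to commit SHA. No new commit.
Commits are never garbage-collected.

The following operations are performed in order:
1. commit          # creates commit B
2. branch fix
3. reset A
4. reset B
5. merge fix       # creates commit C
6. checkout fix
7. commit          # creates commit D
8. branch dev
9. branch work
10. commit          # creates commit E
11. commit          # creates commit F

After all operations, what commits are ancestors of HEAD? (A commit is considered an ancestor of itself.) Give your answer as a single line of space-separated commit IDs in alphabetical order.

After op 1 (commit): HEAD=main@B [main=B]
After op 2 (branch): HEAD=main@B [fix=B main=B]
After op 3 (reset): HEAD=main@A [fix=B main=A]
After op 4 (reset): HEAD=main@B [fix=B main=B]
After op 5 (merge): HEAD=main@C [fix=B main=C]
After op 6 (checkout): HEAD=fix@B [fix=B main=C]
After op 7 (commit): HEAD=fix@D [fix=D main=C]
After op 8 (branch): HEAD=fix@D [dev=D fix=D main=C]
After op 9 (branch): HEAD=fix@D [dev=D fix=D main=C work=D]
After op 10 (commit): HEAD=fix@E [dev=D fix=E main=C work=D]
After op 11 (commit): HEAD=fix@F [dev=D fix=F main=C work=D]

Answer: A B D E F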